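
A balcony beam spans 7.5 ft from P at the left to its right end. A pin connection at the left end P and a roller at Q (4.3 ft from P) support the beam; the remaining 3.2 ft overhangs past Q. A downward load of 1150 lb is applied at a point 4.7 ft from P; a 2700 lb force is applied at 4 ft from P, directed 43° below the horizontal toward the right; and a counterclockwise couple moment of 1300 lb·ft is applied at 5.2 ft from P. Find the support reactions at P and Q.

P_x = -1975 lb, P_y = 323.8 lb, Q_y = 2668 lb

Taking moments about P: Q_y·4.3 − 1150·4.7 − 2700·sin43°·4 + 1300 = 0 → Q_y = 11470.6/4.3 = 2667.58 ≈ 2668 lb.
ΣF_y = 0: P_y + 2667.58 − 1150 − 2700·sin43° = 0 → P_y = 323.8 lb.
ΣF_x = 0: P_x + 2700·cos43° = 0 → P_x = -1975 lb.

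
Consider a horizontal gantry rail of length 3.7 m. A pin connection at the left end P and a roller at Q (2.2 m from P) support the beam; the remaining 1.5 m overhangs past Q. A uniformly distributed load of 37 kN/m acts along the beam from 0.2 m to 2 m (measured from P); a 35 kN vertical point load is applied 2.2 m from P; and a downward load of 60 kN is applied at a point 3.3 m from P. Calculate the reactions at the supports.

P_x = 0, P_y = 3.300 kN, Q_y = 158.3 kN

Resultant of the distributed load: 37 × 1.8 = 66.6 kN at 1.1 m from P.
Moments about P: Q_y·2.2 − (37·1.8)·1.1 − 35·2.2 − 60·3.3 = 0 → Q_y = 348.26/2.2 = 158.3 kN.
ΣF_y = 0: P_y + 158.3 − 37·1.8 − 35 − 60 = 0 → P_y = 3.300 kN.
ΣF_x = 0: no horizontal applied forces, so P_x = 0.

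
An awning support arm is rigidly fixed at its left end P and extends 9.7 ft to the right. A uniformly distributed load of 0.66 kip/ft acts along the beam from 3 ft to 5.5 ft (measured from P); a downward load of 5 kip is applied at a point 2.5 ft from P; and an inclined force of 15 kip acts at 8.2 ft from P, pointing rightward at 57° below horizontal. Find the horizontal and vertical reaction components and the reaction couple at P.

Resultant of the distributed load: 0.66 × 2.5 = 1.65 kip at 4.25 ft from P.
ΣF_x = 0: P_x + 15·cos57° = 0 → P_x = -8.170 kip.
ΣF_y = 0: P_y − 0.66·2.5 − 5 − 15·sin57° = 0 → P_y = 19.23 kip.
ΣM about P: M_P − (0.66·2.5)·4.25 − 5·2.5 − 15·sin57°·8.2 = 0 → M_P = 122.7 kip·ft.

P_x = -8.170 kip, P_y = 19.23 kip, M_P = 122.7 kip·ft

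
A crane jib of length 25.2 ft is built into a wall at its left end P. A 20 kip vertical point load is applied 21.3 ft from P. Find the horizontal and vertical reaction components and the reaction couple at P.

P_x = 0, P_y = 20.00 kip, M_P = 426.0 kip·ft

ΣF_x = 0: P_x = 0.
ΣF_y = 0: P_y − 20 = 0 → P_y = 20.00 kip.
ΣM about P: M_P − 20·21.3 = 0 → M_P = 426.0 kip·ft.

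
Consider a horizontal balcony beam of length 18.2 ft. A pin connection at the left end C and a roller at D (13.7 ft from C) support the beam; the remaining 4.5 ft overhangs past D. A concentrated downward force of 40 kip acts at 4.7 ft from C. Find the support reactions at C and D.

C_x = 0, C_y = 26.28 kip, D_y = 13.72 kip

ΣM about C: D_y·13.7 − 40·4.7 = 0 → D_y = 188/13.7 = 13.7226 ≈ 13.72 kip.
ΣF_y = 0: C_y + 13.7226 − 40 = 0 → C_y = 26.28 kip.
ΣF_x = 0: no horizontal applied forces, so C_x = 0.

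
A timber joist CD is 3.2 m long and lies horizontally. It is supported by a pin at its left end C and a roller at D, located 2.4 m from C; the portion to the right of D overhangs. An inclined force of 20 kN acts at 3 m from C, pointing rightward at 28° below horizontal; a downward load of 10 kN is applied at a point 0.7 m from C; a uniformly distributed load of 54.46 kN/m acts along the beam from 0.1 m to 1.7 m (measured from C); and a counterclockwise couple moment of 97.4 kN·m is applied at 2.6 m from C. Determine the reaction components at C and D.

C_x = -17.66 kN, C_y = 99.78 kN, D_y = 6.746 kN

Resultant of the distributed load: 54.46 × 1.6 = 87.136 kN at 0.9 m from C.
ΣM about C: D_y·2.4 − 20·sin28°·3 − 10·0.7 − (54.46·1.6)·0.9 + 97.4 = 0 → D_y = 16.1907/2.4 = 6.74613 ≈ 6.746 kN.
ΣF_y = 0: C_y + 6.74613 − 20·sin28° − 10 − 54.46·1.6 = 0 → C_y = 99.78 kN.
ΣF_x = 0: C_x + 20·cos28° = 0 → C_x = -17.66 kN.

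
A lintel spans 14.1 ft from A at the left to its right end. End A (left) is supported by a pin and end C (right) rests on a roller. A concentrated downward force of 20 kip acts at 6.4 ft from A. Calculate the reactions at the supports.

Moments about A: C_y·14.1 − 20·6.4 = 0 → C_y = 128/14.1 = 9.07801 ≈ 9.078 kip.
ΣF_y = 0: A_y + 9.07801 − 20 = 0 → A_y = 10.92 kip.
ΣF_x = 0: no horizontal applied forces, so A_x = 0.

A_x = 0, A_y = 10.92 kip, C_y = 9.078 kip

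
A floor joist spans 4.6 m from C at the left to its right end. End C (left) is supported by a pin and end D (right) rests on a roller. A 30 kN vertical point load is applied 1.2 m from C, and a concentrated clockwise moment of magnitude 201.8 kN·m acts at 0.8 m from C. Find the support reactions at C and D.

C_x = 0, C_y = -21.70 kN, D_y = 51.70 kN

ΣM about C: D_y·4.6 − 30·1.2 − 201.8 = 0 → D_y = 237.8/4.6 = 51.6957 ≈ 51.70 kN.
ΣF_y = 0: C_y + 51.6957 − 30 = 0 → C_y = -21.70 kN.
ΣF_x = 0: no horizontal applied forces, so C_x = 0.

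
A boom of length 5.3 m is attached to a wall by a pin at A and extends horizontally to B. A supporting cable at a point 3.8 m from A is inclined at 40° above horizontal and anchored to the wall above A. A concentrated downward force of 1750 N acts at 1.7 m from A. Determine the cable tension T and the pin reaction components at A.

T = 1218 N, A_x = 933.0 N, A_y = 967.1 N

ΣM about A: T·sin40°·3.8 − 1750·1.7 = 0 → T = 2975/(3.8·0.642788) = 1217.97 ≈ 1218 N.
ΣF_x = 0: A_x − T·cos40° = 0 → A_x = 1217.97 × 0.766044 = 933.0 N.
ΣF_y = 0: A_y + T·sin40° − 1750 = 0 → A_y = 1750 − 1217.97 × 0.642788 = 967.1 N.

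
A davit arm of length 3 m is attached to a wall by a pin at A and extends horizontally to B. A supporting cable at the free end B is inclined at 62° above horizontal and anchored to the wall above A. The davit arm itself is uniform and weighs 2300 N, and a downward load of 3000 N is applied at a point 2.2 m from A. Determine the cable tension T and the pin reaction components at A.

T = 3794 N, A_x = 1781 N, A_y = 1950 N

ΣM about A: T·sin62°·3 − 2300·1.5 − 3000·2.2 = 0 → T = 10050/(3·0.882948) = 3794.11 ≈ 3794 N.
ΣF_x = 0: A_x − T·cos62° = 0 → A_x = 3794.11 × 0.469472 = 1781 N.
ΣF_y = 0: A_y + T·sin62° − 2300 − 3000 = 0 → A_y = 5300 − 3794.11 × 0.882948 = 1950 N.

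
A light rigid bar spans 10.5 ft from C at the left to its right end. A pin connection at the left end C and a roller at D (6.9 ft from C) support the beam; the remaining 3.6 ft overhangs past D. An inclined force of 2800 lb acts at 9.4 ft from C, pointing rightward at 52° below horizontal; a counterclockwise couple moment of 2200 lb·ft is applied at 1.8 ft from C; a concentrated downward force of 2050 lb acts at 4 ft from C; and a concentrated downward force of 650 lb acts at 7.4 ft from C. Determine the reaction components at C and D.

C_x = -1724 lb, C_y = 333.9 lb, D_y = 4573 lb

Taking moments about C: D_y·6.9 − 2800·sin52°·9.4 + 2200 − 2050·4 − 650·7.4 = 0 → D_y = 31550.4/6.9 = 4572.52 ≈ 4573 lb.
ΣF_y = 0: C_y + 4572.52 − 2800·sin52° − 2050 − 650 = 0 → C_y = 333.9 lb.
ΣF_x = 0: C_x + 2800·cos52° = 0 → C_x = -1724 lb.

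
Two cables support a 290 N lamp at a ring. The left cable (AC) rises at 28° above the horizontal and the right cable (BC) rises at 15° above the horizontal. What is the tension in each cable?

ΣF_x = 0: −T_AC·cos28° + T_BC·cos15° = 0 → T_BC = 0.914095·T_AC.
ΣF_y = 0: T_AC·sin28° + T_BC·sin15° = 290.
Substitute: T_AC·(0.469472 + 0.914095·0.258819) = 290 → T_AC = 410.732 ≈ 410.7 N.
Then T_BC = 0.914095 × 410.732 = 375.4 N.

T_AC = 410.7 N, T_BC = 375.4 N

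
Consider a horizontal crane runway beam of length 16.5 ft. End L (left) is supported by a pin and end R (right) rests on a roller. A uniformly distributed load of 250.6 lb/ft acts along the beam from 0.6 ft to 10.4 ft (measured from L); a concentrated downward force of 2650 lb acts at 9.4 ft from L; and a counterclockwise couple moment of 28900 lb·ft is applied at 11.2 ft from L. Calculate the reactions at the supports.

Resultant of the distributed load: 250.6 × 9.8 = 2455.88 lb at 5.5 ft from L.
Taking moments about L: R_y·16.5 − (250.6·9.8)·5.5 − 2650·9.4 + 28900 = 0 → R_y = 9517.34/16.5 = 576.808 ≈ 576.8 lb.
ΣF_y = 0: L_y + 576.808 − 250.6·9.8 − 2650 = 0 → L_y = 4529 lb.
ΣF_x = 0: no horizontal applied forces, so L_x = 0.

L_x = 0, L_y = 4529 lb, R_y = 576.8 lb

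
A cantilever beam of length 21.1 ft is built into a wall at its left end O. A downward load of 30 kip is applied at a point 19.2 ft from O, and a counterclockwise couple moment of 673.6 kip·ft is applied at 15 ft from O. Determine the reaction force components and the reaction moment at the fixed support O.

ΣF_x = 0: O_x = 0.
ΣF_y = 0: O_y − 30 = 0 → O_y = 30.00 kip.
ΣM about O: M_O − 30·19.2 + 673.6 = 0 → M_O = -97.60 kip·ft.

O_x = 0, O_y = 30.00 kip, M_O = -97.60 kip·ft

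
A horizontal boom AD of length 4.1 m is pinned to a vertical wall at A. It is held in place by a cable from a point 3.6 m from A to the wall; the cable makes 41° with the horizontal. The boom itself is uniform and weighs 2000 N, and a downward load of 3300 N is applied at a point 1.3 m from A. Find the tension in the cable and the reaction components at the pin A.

ΣM about A: T·sin41°·3.6 − 2000·2.05 − 3300·1.3 = 0 → T = 8390/(3.6·0.656059) = 3552.36 ≈ 3552 N.
ΣF_x = 0: A_x − T·cos41° = 0 → A_x = 3552.36 × 0.75471 = 2681 N.
ΣF_y = 0: A_y + T·sin41° − 2000 − 3300 = 0 → A_y = 5300 − 3552.36 × 0.656059 = 2969 N.

T = 3552 N, A_x = 2681 N, A_y = 2969 N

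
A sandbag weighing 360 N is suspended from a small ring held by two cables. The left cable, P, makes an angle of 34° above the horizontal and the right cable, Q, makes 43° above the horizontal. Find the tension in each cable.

T_P = 270.2 N, T_Q = 306.3 N

ΣF_x = 0: −T_P·cos34° + T_Q·cos43° = 0 → T_Q = 1.13357·T_P.
ΣF_y = 0: T_P·sin34° + T_Q·sin43° = 360.
Substitute: T_P·(0.559193 + 1.13357·0.681998) = 360 → T_P = 270.212 ≈ 270.2 N.
Then T_Q = 1.13357 × 270.212 = 306.3 N.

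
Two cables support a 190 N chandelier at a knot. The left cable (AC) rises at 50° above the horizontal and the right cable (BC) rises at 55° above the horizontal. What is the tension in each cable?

T_AC = 112.8 N, T_BC = 126.4 N

ΣF_x = 0: −T_AC·cos50° + T_BC·cos55° = 0 → T_BC = 1.12067·T_AC.
ΣF_y = 0: T_AC·sin50° + T_BC·sin55° = 190.
Substitute: T_AC·(0.766044 + 1.12067·0.819152) = 190 → T_AC = 112.824 ≈ 112.8 N.
Then T_BC = 1.12067 × 112.824 = 126.4 N.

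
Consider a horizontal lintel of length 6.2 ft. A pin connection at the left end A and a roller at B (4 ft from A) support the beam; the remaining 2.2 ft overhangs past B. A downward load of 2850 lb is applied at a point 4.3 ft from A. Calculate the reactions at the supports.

A_x = 0, A_y = -213.8 lb, B_y = 3064 lb

Moments about A: B_y·4 − 2850·4.3 = 0 → B_y = 12255/4 = 3063.75 ≈ 3064 lb.
ΣF_y = 0: A_y + 3063.75 − 2850 = 0 → A_y = -213.8 lb.
ΣF_x = 0: no horizontal applied forces, so A_x = 0.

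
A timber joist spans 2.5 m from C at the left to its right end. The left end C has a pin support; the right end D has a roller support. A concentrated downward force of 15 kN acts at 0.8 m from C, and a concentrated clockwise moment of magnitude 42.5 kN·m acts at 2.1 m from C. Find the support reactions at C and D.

ΣM about C: D_y·2.5 − 15·0.8 − 42.5 = 0 → D_y = 54.5/2.5 = 21.80 kN.
ΣF_y = 0: C_y + 21.8 − 15 = 0 → C_y = -6.800 kN.
ΣF_x = 0: no horizontal applied forces, so C_x = 0.

C_x = 0, C_y = -6.800 kN, D_y = 21.80 kN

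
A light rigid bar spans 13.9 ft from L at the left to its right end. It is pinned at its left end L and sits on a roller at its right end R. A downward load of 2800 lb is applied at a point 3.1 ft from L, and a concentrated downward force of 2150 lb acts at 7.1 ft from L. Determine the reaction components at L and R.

L_x = 0, L_y = 3227 lb, R_y = 1723 lb

Taking moments about L: R_y·13.9 − 2800·3.1 − 2150·7.1 = 0 → R_y = 23945/13.9 = 1722.66 ≈ 1723 lb.
ΣF_y = 0: L_y + 1722.66 − 2800 − 2150 = 0 → L_y = 3227 lb.
ΣF_x = 0: no horizontal applied forces, so L_x = 0.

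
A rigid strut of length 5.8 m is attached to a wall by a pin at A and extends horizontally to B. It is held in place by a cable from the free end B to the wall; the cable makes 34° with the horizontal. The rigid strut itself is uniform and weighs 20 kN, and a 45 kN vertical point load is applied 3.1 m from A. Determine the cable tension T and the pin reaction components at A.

ΣM about A: T·sin34°·5.8 − 20·2.9 − 45·3.1 = 0 → T = 197.5/(5.8·0.559193) = 60.8944 ≈ 60.89 kN.
ΣF_x = 0: A_x − T·cos34° = 0 → A_x = 60.8944 × 0.829038 = 50.48 kN.
ΣF_y = 0: A_y + T·sin34° − 20 − 45 = 0 → A_y = 65 − 60.8944 × 0.559193 = 30.95 kN.

T = 60.89 kN, A_x = 50.48 kN, A_y = 30.95 kN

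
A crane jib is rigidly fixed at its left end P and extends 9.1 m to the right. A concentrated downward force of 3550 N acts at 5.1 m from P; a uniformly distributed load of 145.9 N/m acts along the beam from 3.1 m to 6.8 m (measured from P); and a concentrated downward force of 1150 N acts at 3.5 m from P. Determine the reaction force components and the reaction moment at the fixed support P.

P_x = 0, P_y = 5240 N, M_P = 24800 N·m

Resultant of the distributed load: 145.9 × 3.7 = 539.83 N at 4.95 m from P.
ΣF_x = 0: P_x = 0.
ΣF_y = 0: P_y − 3550 − 145.9·3.7 − 1150 = 0 → P_y = 5240 N.
ΣM about P: M_P − 3550·5.1 − (145.9·3.7)·4.95 − 1150·3.5 = 0 → M_P = 24800 N·m.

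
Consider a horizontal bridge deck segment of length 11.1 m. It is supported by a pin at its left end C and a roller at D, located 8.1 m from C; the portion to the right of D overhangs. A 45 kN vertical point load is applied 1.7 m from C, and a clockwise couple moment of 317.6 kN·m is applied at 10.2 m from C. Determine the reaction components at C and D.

C_x = 0, C_y = -3.654 kN, D_y = 48.65 kN

Moments about C: D_y·8.1 − 45·1.7 − 317.6 = 0 → D_y = 394.1/8.1 = 48.6543 ≈ 48.65 kN.
ΣF_y = 0: C_y + 48.6543 − 45 = 0 → C_y = -3.654 kN.
ΣF_x = 0: no horizontal applied forces, so C_x = 0.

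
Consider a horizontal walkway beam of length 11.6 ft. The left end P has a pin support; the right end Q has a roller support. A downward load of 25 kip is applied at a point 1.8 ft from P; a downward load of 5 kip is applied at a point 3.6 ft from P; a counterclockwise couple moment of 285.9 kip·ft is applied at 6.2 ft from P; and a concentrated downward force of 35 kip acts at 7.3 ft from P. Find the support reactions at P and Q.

Taking moments about P: Q_y·11.6 − 25·1.8 − 5·3.6 + 285.9 − 35·7.3 = 0 → Q_y = 32.6/11.6 = 2.81034 ≈ 2.810 kip.
ΣF_y = 0: P_y + 2.81034 − 25 − 5 − 35 = 0 → P_y = 62.19 kip.
ΣF_x = 0: no horizontal applied forces, so P_x = 0.

P_x = 0, P_y = 62.19 kip, Q_y = 2.810 kip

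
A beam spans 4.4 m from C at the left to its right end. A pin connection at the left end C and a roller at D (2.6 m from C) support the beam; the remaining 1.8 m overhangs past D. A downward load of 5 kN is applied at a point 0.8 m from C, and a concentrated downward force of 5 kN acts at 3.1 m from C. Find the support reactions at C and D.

C_x = 0, C_y = 2.500 kN, D_y = 7.500 kN

Taking moments about C: D_y·2.6 − 5·0.8 − 5·3.1 = 0 → D_y = 19.5/2.6 = 7.500 kN.
ΣF_y = 0: C_y + 7.5 − 5 − 5 = 0 → C_y = 2.500 kN.
ΣF_x = 0: no horizontal applied forces, so C_x = 0.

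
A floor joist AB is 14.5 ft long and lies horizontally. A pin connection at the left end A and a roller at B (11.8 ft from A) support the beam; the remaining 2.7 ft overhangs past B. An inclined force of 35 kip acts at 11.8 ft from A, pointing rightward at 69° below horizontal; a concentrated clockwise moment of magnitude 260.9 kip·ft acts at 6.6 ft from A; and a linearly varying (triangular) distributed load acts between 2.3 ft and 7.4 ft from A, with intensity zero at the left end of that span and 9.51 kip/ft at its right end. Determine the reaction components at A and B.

Resultant of the triangular load: ½ × 9.51 × 5.1 = 24.2505 kip, acting at 5.7 ft from A (one-third of the span from the peak).
Taking moments about A: B_y·11.8 − 35·sin69°·11.8 − 260.9 − (½·9.51·5.1)·5.7 = 0 → B_y = 784.697/11.8 = 66.4997 ≈ 66.50 kip.
ΣF_y = 0: A_y + 66.4997 − 35·sin69° − ½·9.51·5.1 = 0 → A_y = -9.574 kip.
ΣF_x = 0: A_x + 35·cos69° = 0 → A_x = -12.54 kip.

A_x = -12.54 kip, A_y = -9.574 kip, B_y = 66.50 kip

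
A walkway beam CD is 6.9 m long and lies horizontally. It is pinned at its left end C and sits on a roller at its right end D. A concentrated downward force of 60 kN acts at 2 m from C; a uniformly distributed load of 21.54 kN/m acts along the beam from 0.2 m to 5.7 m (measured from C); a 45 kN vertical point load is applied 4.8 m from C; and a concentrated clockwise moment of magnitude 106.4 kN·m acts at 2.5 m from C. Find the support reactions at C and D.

C_x = 0, C_y = 108.7 kN, D_y = 114.8 kN

Resultant of the distributed load: 21.54 × 5.5 = 118.47 kN at 2.95 m from C.
Taking moments about C: D_y·6.9 − 60·2 − (21.54·5.5)·2.95 − 45·4.8 − 106.4 = 0 → D_y = 791.8865/6.9 = 114.766 ≈ 114.8 kN.
ΣF_y = 0: C_y + 114.766 − 60 − 21.54·5.5 − 45 = 0 → C_y = 108.7 kN.
ΣF_x = 0: no horizontal applied forces, so C_x = 0.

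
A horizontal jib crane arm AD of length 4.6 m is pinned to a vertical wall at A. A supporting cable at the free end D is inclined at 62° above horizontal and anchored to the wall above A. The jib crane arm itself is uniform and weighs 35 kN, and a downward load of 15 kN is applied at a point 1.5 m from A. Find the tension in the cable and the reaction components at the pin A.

T = 25.36 kN, A_x = 11.91 kN, A_y = 27.61 kN

ΣM about A: T·sin62°·4.6 − 35·2.3 − 15·1.5 = 0 → T = 103/(4.6·0.882948) = 25.3597 ≈ 25.36 kN.
ΣF_x = 0: A_x − T·cos62° = 0 → A_x = 25.3597 × 0.469472 = 11.91 kN.
ΣF_y = 0: A_y + T·sin62° − 35 − 15 = 0 → A_y = 50 − 25.3597 × 0.882948 = 27.61 kN.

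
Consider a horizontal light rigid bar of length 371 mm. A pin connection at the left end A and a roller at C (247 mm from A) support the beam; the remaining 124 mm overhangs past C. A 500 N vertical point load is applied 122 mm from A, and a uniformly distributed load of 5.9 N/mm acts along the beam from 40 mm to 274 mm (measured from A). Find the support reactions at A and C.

A_x = 0, A_y = 756.1 N, C_y = 1125 N

Resultant of the distributed load: 5.9 × 234 = 1380.6 N at 157 mm from A.
Taking moments about A: C_y·247 − 500·122 − (5.9·234)·157 = 0 → C_y = 277754.2/247 = 1124.51 ≈ 1125 N.
ΣF_y = 0: A_y + 1124.51 − 500 − 5.9·234 = 0 → A_y = 756.1 N.
ΣF_x = 0: no horizontal applied forces, so A_x = 0.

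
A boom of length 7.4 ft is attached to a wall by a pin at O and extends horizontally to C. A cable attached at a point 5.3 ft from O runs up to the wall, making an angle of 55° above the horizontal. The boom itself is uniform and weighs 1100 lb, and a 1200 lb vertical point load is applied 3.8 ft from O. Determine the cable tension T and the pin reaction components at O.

T = 1988 lb, O_x = 1140 lb, O_y = 671.7 lb

ΣM about O: T·sin55°·5.3 − 1100·3.7 − 1200·3.8 = 0 → T = 8630/(5.3·0.819152) = 1987.79 ≈ 1988 lb.
ΣF_x = 0: O_x − T·cos55° = 0 → O_x = 1987.79 × 0.573576 = 1140 lb.
ΣF_y = 0: O_y + T·sin55° − 1100 − 1200 = 0 → O_y = 2300 − 1987.79 × 0.819152 = 671.7 lb.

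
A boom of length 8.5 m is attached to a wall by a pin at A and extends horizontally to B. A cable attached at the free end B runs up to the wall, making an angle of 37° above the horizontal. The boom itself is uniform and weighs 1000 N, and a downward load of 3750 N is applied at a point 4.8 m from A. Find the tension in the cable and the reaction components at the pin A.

T = 4350 N, A_x = 3474 N, A_y = 2132 N

ΣM about A: T·sin37°·8.5 − 1000·4.25 − 3750·4.8 = 0 → T = 22250/(8.5·0.601815) = 4349.59 ≈ 4350 N.
ΣF_x = 0: A_x − T·cos37° = 0 → A_x = 4349.59 × 0.798636 = 3474 N.
ΣF_y = 0: A_y + T·sin37° − 1000 − 3750 = 0 → A_y = 4750 − 4349.59 × 0.601815 = 2132 N.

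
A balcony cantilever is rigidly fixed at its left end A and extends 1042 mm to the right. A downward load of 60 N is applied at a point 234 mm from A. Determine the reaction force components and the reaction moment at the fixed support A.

ΣF_x = 0: A_x = 0.
ΣF_y = 0: A_y − 60 = 0 → A_y = 60.00 N.
ΣM about A: M_A − 60·234 = 0 → M_A = 14040 N·mm.

A_x = 0, A_y = 60.00 N, M_A = 14040 N·mm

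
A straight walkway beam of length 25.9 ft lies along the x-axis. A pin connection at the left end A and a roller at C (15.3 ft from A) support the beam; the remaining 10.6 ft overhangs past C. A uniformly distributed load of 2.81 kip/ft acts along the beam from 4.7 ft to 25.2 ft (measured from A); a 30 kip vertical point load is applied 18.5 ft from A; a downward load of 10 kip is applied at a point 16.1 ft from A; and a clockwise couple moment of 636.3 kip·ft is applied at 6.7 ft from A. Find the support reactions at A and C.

Resultant of the distributed load: 2.81 × 20.5 = 57.605 kip at 14.95 ft from A.
Taking moments about A: C_y·15.3 − (2.81·20.5)·14.95 − 30·18.5 − 10·16.1 − 636.3 = 0 → C_y = 2213.49475/15.3 = 144.673 ≈ 144.7 kip.
ΣF_y = 0: A_y + 144.673 − 2.81·20.5 − 30 − 10 = 0 → A_y = -47.07 kip.
ΣF_x = 0: no horizontal applied forces, so A_x = 0.

A_x = 0, A_y = -47.07 kip, C_y = 144.7 kip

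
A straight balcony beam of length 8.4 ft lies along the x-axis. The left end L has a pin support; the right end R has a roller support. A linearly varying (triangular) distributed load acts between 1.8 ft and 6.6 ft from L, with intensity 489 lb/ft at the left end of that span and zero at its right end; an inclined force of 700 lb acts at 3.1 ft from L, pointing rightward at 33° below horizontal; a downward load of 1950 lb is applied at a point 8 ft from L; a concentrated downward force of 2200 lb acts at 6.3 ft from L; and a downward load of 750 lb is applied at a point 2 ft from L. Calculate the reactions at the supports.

Resultant of the triangular load: ½ × 489 × 4.8 = 1173.6 lb, acting at 3.4 ft from L (one-third of the span from the peak).
ΣM about L: R_y·8.4 − (½·489·4.8)·3.4 − 700·sin33°·3.1 − 1950·8 − 2200·6.3 − 750·2 = 0 → R_y = 36132.1/8.4 = 4301.44 ≈ 4301 lb.
ΣF_y = 0: L_y + 4301.44 − ½·489·4.8 − 700·sin33° − 1950 − 2200 − 750 = 0 → L_y = 2153 lb.
ΣF_x = 0: L_x + 700·cos33° = 0 → L_x = -587.1 lb.

L_x = -587.1 lb, L_y = 2153 lb, R_y = 4301 lb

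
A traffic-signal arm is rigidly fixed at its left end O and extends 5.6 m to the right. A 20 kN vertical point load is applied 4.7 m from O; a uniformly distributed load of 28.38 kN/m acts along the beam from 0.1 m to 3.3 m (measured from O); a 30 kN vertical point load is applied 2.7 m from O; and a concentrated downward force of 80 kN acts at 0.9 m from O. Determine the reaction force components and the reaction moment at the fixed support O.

O_x = 0, O_y = 220.8 kN, M_O = 401.4 kN·m

Resultant of the distributed load: 28.38 × 3.2 = 90.816 kN at 1.7 m from O.
ΣF_x = 0: O_x = 0.
ΣF_y = 0: O_y − 20 − 28.38·3.2 − 30 − 80 = 0 → O_y = 220.8 kN.
ΣM about O: M_O − 20·4.7 − (28.38·3.2)·1.7 − 30·2.7 − 80·0.9 = 0 → M_O = 401.4 kN·m.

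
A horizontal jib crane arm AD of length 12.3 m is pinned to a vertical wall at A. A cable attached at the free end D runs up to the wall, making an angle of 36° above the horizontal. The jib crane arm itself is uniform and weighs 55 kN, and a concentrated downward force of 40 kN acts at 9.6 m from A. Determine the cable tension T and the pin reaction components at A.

ΣM about A: T·sin36°·12.3 − 55·6.15 − 40·9.6 = 0 → T = 722.25/(12.3·0.587785) = 99.8996 ≈ 99.90 kN.
ΣF_x = 0: A_x − T·cos36° = 0 → A_x = 99.8996 × 0.809017 = 80.82 kN.
ΣF_y = 0: A_y + T·sin36° − 55 − 40 = 0 → A_y = 95 − 99.8996 × 0.587785 = 36.28 kN.

T = 99.90 kN, A_x = 80.82 kN, A_y = 36.28 kN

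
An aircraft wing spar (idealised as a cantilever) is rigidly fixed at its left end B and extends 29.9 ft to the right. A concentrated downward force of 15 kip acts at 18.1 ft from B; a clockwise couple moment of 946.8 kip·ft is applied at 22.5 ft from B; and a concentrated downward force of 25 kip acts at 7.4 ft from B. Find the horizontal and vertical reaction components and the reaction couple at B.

B_x = 0, B_y = 40.00 kip, M_B = 1403 kip·ft

ΣF_x = 0: B_x = 0.
ΣF_y = 0: B_y − 15 − 25 = 0 → B_y = 40.00 kip.
ΣM about B: M_B − 15·18.1 − 946.8 − 25·7.4 = 0 → M_B = 1403 kip·ft.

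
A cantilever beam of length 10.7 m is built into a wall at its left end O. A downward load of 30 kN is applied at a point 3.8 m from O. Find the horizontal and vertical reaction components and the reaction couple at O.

ΣF_x = 0: O_x = 0.
ΣF_y = 0: O_y − 30 = 0 → O_y = 30.00 kN.
ΣM about O: M_O − 30·3.8 = 0 → M_O = 114.0 kN·m.

O_x = 0, O_y = 30.00 kN, M_O = 114.0 kN·m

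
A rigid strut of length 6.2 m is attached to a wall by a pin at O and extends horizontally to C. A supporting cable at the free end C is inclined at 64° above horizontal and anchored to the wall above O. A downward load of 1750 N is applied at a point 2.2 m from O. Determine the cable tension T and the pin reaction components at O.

ΣM about O: T·sin64°·6.2 − 1750·2.2 = 0 → T = 3850/(6.2·0.898794) = 690.89 ≈ 690.9 N.
ΣF_x = 0: O_x − T·cos64° = 0 → O_x = 690.89 × 0.438371 = 302.9 N.
ΣF_y = 0: O_y + T·sin64° − 1750 = 0 → O_y = 1750 − 690.89 × 0.898794 = 1129 N.

T = 690.9 N, O_x = 302.9 N, O_y = 1129 N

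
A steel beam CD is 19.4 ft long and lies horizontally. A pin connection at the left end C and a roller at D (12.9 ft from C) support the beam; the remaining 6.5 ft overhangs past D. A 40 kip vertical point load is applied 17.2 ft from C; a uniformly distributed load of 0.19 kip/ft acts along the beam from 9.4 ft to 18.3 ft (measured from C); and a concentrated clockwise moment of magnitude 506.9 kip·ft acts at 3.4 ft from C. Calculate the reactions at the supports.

C_x = 0, C_y = -52.75 kip, D_y = 94.44 kip

Resultant of the distributed load: 0.19 × 8.9 = 1.691 kip at 13.85 ft from C.
ΣM about C: D_y·12.9 − 40·17.2 − (0.19·8.9)·13.85 − 506.9 = 0 → D_y = 1218.32035/12.9 = 94.4434 ≈ 94.44 kip.
ΣF_y = 0: C_y + 94.4434 − 40 − 0.19·8.9 = 0 → C_y = -52.75 kip.
ΣF_x = 0: no horizontal applied forces, so C_x = 0.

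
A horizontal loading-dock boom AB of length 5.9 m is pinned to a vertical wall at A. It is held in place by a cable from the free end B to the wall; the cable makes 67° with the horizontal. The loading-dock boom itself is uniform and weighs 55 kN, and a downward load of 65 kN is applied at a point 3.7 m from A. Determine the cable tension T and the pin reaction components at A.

ΣM about A: T·sin67°·5.9 − 55·2.95 − 65·3.7 = 0 → T = 402.75/(5.9·0.920505) = 74.1579 ≈ 74.16 kN.
ΣF_x = 0: A_x − T·cos67° = 0 → A_x = 74.1579 × 0.390731 = 28.98 kN.
ΣF_y = 0: A_y + T·sin67° − 55 − 65 = 0 → A_y = 120 − 74.1579 × 0.920505 = 51.74 kN.

T = 74.16 kN, A_x = 28.98 kN, A_y = 51.74 kN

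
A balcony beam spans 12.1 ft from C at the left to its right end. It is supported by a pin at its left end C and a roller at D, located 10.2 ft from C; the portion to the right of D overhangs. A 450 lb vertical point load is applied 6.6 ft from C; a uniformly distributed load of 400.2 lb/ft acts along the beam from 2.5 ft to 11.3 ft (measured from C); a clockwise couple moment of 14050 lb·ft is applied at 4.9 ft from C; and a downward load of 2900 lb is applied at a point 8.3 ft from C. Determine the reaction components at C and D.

Resultant of the distributed load: 400.2 × 8.8 = 3521.76 lb at 6.9 ft from C.
ΣM about C: D_y·10.2 − 450·6.6 − (400.2·8.8)·6.9 − 14050 − 2900·8.3 = 0 → D_y = 65390.144/10.2 = 6410.8 ≈ 6411 lb.
ΣF_y = 0: C_y + 6410.8 − 450 − 400.2·8.8 − 2900 = 0 → C_y = 461.0 lb.
ΣF_x = 0: no horizontal applied forces, so C_x = 0.

C_x = 0, C_y = 461.0 lb, D_y = 6411 lb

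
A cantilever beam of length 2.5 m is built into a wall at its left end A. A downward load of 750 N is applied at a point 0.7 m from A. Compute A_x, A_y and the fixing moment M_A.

A_x = 0, A_y = 750.0 N, M_A = 525.0 N·m

ΣF_x = 0: A_x = 0.
ΣF_y = 0: A_y − 750 = 0 → A_y = 750.0 N.
ΣM about A: M_A − 750·0.7 = 0 → M_A = 525.0 N·m.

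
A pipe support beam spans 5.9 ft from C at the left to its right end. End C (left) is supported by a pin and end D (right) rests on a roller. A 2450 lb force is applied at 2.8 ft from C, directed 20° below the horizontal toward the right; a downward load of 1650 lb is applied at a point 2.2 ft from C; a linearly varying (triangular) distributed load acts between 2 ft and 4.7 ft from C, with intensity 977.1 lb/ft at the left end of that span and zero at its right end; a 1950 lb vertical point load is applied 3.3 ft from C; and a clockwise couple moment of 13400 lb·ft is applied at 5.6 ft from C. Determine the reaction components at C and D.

C_x = -2302 lb, C_y = 733.9 lb, D_y = 5023 lb

Resultant of the triangular load: ½ × 977.1 × 2.7 = 1319.085 lb, acting at 2.9 ft from C (one-third of the span from the peak).
ΣM about C: D_y·5.9 − 2450·sin20°·2.8 − 1650·2.2 − (½·977.1·2.7)·2.9 − 1950·3.3 − 13400 = 0 → D_y = 29636.6/5.9 = 5023.15 ≈ 5023 lb.
ΣF_y = 0: C_y + 5023.15 − 2450·sin20° − 1650 − ½·977.1·2.7 − 1950 = 0 → C_y = 733.9 lb.
ΣF_x = 0: C_x + 2450·cos20° = 0 → C_x = -2302 lb.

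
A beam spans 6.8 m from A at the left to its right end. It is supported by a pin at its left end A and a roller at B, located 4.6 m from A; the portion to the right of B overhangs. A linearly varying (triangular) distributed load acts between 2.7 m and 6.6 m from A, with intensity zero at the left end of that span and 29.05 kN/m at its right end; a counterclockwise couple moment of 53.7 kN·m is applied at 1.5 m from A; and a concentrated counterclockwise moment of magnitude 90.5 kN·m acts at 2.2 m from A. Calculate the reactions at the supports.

Resultant of the triangular load: ½ × 29.05 × 3.9 = 56.6475 kN, acting at 5.3 m from A (one-third of the span from the peak).
Taking moments about A: B_y·4.6 − (½·29.05·3.9)·5.3 + 53.7 + 90.5 = 0 → B_y = 156.03175/4.6 = 33.9199 ≈ 33.92 kN.
ΣF_y = 0: A_y + 33.9199 − ½·29.05·3.9 = 0 → A_y = 22.73 kN.
ΣF_x = 0: no horizontal applied forces, so A_x = 0.

A_x = 0, A_y = 22.73 kN, B_y = 33.92 kN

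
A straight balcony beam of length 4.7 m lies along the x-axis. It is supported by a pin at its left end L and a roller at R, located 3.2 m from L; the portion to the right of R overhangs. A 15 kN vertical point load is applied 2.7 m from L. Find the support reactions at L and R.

L_x = 0, L_y = 2.344 kN, R_y = 12.66 kN

ΣM about L: R_y·3.2 − 15·2.7 = 0 → R_y = 40.5/3.2 = 12.6562 ≈ 12.66 kN.
ΣF_y = 0: L_y + 12.6562 − 15 = 0 → L_y = 2.344 kN.
ΣF_x = 0: no horizontal applied forces, so L_x = 0.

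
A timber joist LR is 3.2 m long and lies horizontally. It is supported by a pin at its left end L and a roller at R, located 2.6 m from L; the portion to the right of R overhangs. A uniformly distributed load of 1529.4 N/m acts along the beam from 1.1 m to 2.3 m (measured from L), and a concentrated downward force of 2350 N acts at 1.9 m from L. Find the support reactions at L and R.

L_x = 0, L_y = 1268 N, R_y = 2917 N

Resultant of the distributed load: 1529.4 × 1.2 = 1835.28 N at 1.7 m from L.
Moments about L: R_y·2.6 − (1529.4·1.2)·1.7 − 2350·1.9 = 0 → R_y = 7584.976/2.6 = 2917.3 ≈ 2917 N.
ΣF_y = 0: L_y + 2917.3 − 1529.4·1.2 − 2350 = 0 → L_y = 1268 N.
ΣF_x = 0: no horizontal applied forces, so L_x = 0.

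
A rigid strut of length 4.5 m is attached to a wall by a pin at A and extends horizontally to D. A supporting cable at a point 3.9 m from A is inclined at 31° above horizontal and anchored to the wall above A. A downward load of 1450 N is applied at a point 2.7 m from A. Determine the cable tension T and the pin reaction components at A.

ΣM about A: T·sin31°·3.9 − 1450·2.7 = 0 → T = 3915/(3.9·0.515038) = 1949.07 ≈ 1949 N.
ΣF_x = 0: A_x − T·cos31° = 0 → A_x = 1949.07 × 0.857167 = 1671 N.
ΣF_y = 0: A_y + T·sin31° − 1450 = 0 → A_y = 1450 − 1949.07 × 0.515038 = 446.2 N.

T = 1949 N, A_x = 1671 N, A_y = 446.2 N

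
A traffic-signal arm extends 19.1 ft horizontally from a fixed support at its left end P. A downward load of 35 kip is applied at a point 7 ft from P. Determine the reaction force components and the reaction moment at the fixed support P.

ΣF_x = 0: P_x = 0.
ΣF_y = 0: P_y − 35 = 0 → P_y = 35.00 kip.
ΣM about P: M_P − 35·7 = 0 → M_P = 245.0 kip·ft.

P_x = 0, P_y = 35.00 kip, M_P = 245.0 kip·ft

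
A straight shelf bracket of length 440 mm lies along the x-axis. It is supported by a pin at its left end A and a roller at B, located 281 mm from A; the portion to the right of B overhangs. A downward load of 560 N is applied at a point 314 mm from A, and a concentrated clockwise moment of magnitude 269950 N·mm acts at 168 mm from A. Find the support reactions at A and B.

Taking moments about A: B_y·281 − 560·314 − 269950 = 0 → B_y = 445790/281 = 1586.44 ≈ 1586 N.
ΣF_y = 0: A_y + 1586.44 − 560 = 0 → A_y = -1026 N.
ΣF_x = 0: no horizontal applied forces, so A_x = 0.

A_x = 0, A_y = -1026 N, B_y = 1586 N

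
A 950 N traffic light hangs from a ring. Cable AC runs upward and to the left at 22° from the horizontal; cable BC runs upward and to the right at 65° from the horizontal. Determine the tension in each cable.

T_AC = 402.0 N, T_BC = 882.0 N

ΣF_x = 0: −T_AC·cos22° + T_BC·cos65° = 0 → T_BC = 2.1939·T_AC.
ΣF_y = 0: T_AC·sin22° + T_BC·sin65° = 950.
Substitute: T_AC·(0.374607 + 2.1939·0.906308) = 950 → T_AC = 402.039 ≈ 402.0 N.
Then T_BC = 2.1939 × 402.039 = 882.0 N.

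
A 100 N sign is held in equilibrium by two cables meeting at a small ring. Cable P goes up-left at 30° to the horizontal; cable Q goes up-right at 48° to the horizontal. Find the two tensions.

T_P = 68.41 N, T_Q = 88.54 N

ΣF_x = 0: −T_P·cos30° + T_Q·cos48° = 0 → T_Q = 1.29425·T_P.
ΣF_y = 0: T_P·sin30° + T_Q·sin48° = 100.
Substitute: T_P·(0.5 + 1.29425·0.743145) = 100 → T_P = 68.4081 ≈ 68.41 N.
Then T_Q = 1.29425 × 68.4081 = 88.54 N.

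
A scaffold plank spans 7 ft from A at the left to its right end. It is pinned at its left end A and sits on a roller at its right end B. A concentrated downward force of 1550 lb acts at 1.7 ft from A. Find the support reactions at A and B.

Moments about A: B_y·7 − 1550·1.7 = 0 → B_y = 2635/7 = 376.429 ≈ 376.4 lb.
ΣF_y = 0: A_y + 376.429 − 1550 = 0 → A_y = 1174 lb.
ΣF_x = 0: no horizontal applied forces, so A_x = 0.

A_x = 0, A_y = 1174 lb, B_y = 376.4 lb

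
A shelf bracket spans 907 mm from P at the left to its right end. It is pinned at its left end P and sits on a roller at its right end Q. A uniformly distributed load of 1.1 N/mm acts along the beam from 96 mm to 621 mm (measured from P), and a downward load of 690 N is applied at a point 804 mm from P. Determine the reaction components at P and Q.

P_x = 0, P_y = 427.6 N, Q_y = 839.9 N

Resultant of the distributed load: 1.1 × 525 = 577.5 N at 358.5 mm from P.
Moments about P: Q_y·907 − (1.1·525)·358.5 − 690·804 = 0 → Q_y = 761793.75/907 = 839.905 ≈ 839.9 N.
ΣF_y = 0: P_y + 839.905 − 1.1·525 − 690 = 0 → P_y = 427.6 N.
ΣF_x = 0: no horizontal applied forces, so P_x = 0.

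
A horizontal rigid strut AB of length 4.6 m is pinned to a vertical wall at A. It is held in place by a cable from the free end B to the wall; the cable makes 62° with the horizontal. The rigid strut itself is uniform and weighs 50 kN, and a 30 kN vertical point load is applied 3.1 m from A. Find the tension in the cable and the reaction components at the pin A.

ΣM about A: T·sin62°·4.6 − 50·2.3 − 30·3.1 = 0 → T = 208/(4.6·0.882948) = 51.2118 ≈ 51.21 kN.
ΣF_x = 0: A_x − T·cos62° = 0 → A_x = 51.2118 × 0.469472 = 24.04 kN.
ΣF_y = 0: A_y + T·sin62° − 50 − 30 = 0 → A_y = 80 − 51.2118 × 0.882948 = 34.78 kN.

T = 51.21 kN, A_x = 24.04 kN, A_y = 34.78 kN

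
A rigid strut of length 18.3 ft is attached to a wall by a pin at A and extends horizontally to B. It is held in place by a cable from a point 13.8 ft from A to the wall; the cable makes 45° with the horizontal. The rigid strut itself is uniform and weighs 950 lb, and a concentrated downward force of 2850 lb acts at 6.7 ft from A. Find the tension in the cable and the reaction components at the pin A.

ΣM about A: T·sin45°·13.8 − 950·9.15 − 2850·6.7 = 0 → T = 27787.5/(13.8·0.707107) = 2847.64 ≈ 2848 lb.
ΣF_x = 0: A_x − T·cos45° = 0 → A_x = 2847.64 × 0.707107 = 2014 lb.
ΣF_y = 0: A_y + T·sin45° − 950 − 2850 = 0 → A_y = 3800 − 2847.64 × 0.707107 = 1786 lb.

T = 2848 lb, A_x = 2014 lb, A_y = 1786 lb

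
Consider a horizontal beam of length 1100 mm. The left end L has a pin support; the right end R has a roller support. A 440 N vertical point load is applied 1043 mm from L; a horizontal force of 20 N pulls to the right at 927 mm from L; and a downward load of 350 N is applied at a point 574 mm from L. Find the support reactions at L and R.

Moments about L: R_y·1100 − 440·1043 − 350·574 = 0 → R_y = 659820/1100 = 599.836 ≈ 599.8 N.
ΣF_y = 0: L_y + 599.836 − 440 − 350 = 0 → L_y = 190.2 N.
ΣF_x = 0: L_x + 20 = 0 → L_x = -20.00 N.

L_x = -20.00 N, L_y = 190.2 N, R_y = 599.8 N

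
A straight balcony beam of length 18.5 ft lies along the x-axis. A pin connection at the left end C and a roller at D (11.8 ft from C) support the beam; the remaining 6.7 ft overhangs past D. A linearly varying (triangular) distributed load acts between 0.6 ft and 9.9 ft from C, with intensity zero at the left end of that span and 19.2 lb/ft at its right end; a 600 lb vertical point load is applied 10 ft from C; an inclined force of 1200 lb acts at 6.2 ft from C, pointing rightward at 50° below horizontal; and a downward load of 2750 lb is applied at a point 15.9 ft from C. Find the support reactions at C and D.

Resultant of the triangular load: ½ × 19.2 × 9.3 = 89.28 lb, acting at 6.8 ft from C (one-third of the span from the peak).
Moments about C: D_y·11.8 − (½·19.2·9.3)·6.8 − 600·10 − 1200·sin50°·6.2 − 2750·15.9 = 0 → D_y = 56031.5/11.8 = 4748.43 ≈ 4748 lb.
ΣF_y = 0: C_y + 4748.43 − ½·19.2·9.3 − 600 − 1200·sin50° − 2750 = 0 → C_y = -389.9 lb.
ΣF_x = 0: C_x + 1200·cos50° = 0 → C_x = -771.3 lb.

C_x = -771.3 lb, C_y = -389.9 lb, D_y = 4748 lb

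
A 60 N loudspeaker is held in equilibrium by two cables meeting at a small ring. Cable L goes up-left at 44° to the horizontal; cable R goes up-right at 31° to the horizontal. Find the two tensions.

T_L = 53.24 N, T_R = 44.68 N

ΣF_x = 0: −T_L·cos44° + T_R·cos31° = 0 → T_R = 0.839206·T_L.
ΣF_y = 0: T_L·sin44° + T_R·sin31° = 60.
Substitute: T_L·(0.694658 + 0.839206·0.515038) = 60 → T_L = 53.2443 ≈ 53.24 N.
Then T_R = 0.839206 × 53.2443 = 44.68 N.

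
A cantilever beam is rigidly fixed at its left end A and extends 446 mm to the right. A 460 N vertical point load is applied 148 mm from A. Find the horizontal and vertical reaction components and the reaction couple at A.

ΣF_x = 0: A_x = 0.
ΣF_y = 0: A_y − 460 = 0 → A_y = 460.0 N.
ΣM about A: M_A − 460·148 = 0 → M_A = 68080 N·mm.

A_x = 0, A_y = 460.0 N, M_A = 68080 N·mm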